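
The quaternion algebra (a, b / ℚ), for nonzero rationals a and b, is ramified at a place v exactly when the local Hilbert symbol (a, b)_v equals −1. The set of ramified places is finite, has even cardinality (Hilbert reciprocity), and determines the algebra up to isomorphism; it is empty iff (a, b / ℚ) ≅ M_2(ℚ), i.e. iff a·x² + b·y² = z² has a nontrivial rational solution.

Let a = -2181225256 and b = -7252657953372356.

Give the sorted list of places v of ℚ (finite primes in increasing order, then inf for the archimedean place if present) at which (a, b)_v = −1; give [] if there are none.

[2, 17, 29, inf]

Mod squares: a ≡ -324394, b ≡ -41. Check v ∈ {∞, 2, 7, 17, 29, 41, 47}.
v=29: a=29^1·(≡26), b=29^2·(≡14) mod 29; (26|29)=-1, (14|29)=-1; (−1)^{1·2·14}·(-1)^2·(-1)^1 = -1.
v=2: v_2(a)=3, v_2(b)=2; units ≡ 3, 7 (mod 8); ε·ε+αω+βω = 1·1+3·0+2·1 ≡ 1  ⇒  (a,b)_2 = -1.
v=17: a=17^1·(≡13), b=17^2·(≡12) mod 17; (13|17)=+1, (12|17)=-1; (−1)^{1·2·8}·(+1)^2·(-1)^1 = -1.
v=41: a=41^2·(≡33), b=41^3·(≡37) mod 41; (33|41)=+1, (37|41)=+1; (−1)^{2·3·20}·(+1)^3·(+1)^2 = +1.
v=7: a=7^1·(≡6), b=7^2·(≡4) mod 7; (6|7)=-1, (4|7)=+1; (−1)^{1·2·3}·(-1)^2·(+1)^1 = +1.
v=47: a=47^1·(≡21), b=47^2·(≡9) mod 47; (21|47)=+1, (9|47)=+1; (−1)^{1·2·23}·(+1)^2·(+1)^1 = +1.
v=∞: -324394 < 0 and -41 < 0  ⇒  (a,b)_∞ = -1.
Ram(-324394, -41) = {2, 17, 29, ∞}; no ℚ_2-point on the conic.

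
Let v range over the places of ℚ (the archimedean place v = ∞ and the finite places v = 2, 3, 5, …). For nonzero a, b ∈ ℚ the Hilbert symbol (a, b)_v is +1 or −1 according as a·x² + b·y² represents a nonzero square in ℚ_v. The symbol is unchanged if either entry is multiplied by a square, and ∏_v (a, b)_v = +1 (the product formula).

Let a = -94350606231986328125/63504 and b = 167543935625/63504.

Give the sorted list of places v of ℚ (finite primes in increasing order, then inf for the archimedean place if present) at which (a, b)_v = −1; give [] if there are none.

(a, b) ≡ (-17765, 17) mod (ℚ^×)²; places V = {2, 3, 5, 7, 11, 17, 19, ∞}.
(a,b)_7: α=-2, u≡1; β=-2, v≡3 (mod 7); (1|7)=+1, (3|7)=-1; sign (−1)^0·+1^-2·-1^-2 = +1.
(a,b)_19: α=7, u≡2; β=4, v≡11 (mod 19); (2|19)=-1, (11|19)=+1; sign (−1)^0·-1^4·+1^7 = +1.
(a,b)_∞: sgn(-17765)=−, sgn(17)=+, so +1.
(a,b)_17: α=3, u≡4; β=1, v≡16 (mod 17); (4|17)=+1, (16|17)=+1; sign (−1)^0·+1^1·+1^3 = +1.
(a,b)_11: α=1, u≡6; β=2, v≡7 (mod 11); (6|11)=-1, (7|11)=-1; sign (−1)^0·-1^2·-1^1 = -1.
(a,b)_5: α=9, u≡2; β=4, v≡3 (mod 5); (2|5)=-1, (3|5)=-1; sign (−1)^0·-1^4·-1^9 = -1.
(a,b)_2: α=-4, β=-4; u≡3, v≡1 (mod 8); ε(u)ε(v)=1·0, αω(v)=-4·0, βω(u)=-4·1; sum ≡ 0  ⇒  +1.
(a,b)_3: α=-4, u≡1; β=-4, v≡2 (mod 3); (1|3)=+1, (2|3)=-1; sign (−1)^0·+1^-4·-1^-4 = +1.
Ram(-17765, 17) = {5, 11}; no ℚ_5-point on the conic.

[5, 11]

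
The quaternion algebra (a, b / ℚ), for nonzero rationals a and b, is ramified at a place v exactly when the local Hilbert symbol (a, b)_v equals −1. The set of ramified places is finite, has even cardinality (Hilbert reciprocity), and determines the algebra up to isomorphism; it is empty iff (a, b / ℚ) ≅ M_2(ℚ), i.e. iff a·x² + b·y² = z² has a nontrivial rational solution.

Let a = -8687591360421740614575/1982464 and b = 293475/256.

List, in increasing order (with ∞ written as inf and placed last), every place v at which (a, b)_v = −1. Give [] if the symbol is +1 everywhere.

(a, b) ≡ (-469524783, 11739) mod (ℚ^×)²; places V = {2, 3, 5, 7, 11, 13, 19, 23, 37, 43, 47, ∞}.
(a,b)_13: α=3, u≡11; β=1, v≡8 (mod 13); (11|13)=-1, (8|13)=-1; sign (−1)^0·-1^1·-1^3 = +1.
(a,b)_37: α=1, u≡13; β=0, v≡3 (mod 37); (13|37)=-1, (3|37)=+1; sign (−1)^0·-1^0·+1^1 = +1.
(a,b)_47: α=1, u≡37; β=0, v≡16 (mod 47); (37|47)=+1, (16|47)=+1; sign (−1)^0·+1^0·+1^1 = +1.
(a,b)_7: α=1, u≡2; β=1, v≡4 (mod 7); (2|7)=+1, (4|7)=+1; sign (−1)^1·+1^1·+1^1 = -1.
(a,b)_11: α=-2, u≡4; β=0, v≡2 (mod 11); (4|11)=+1, (2|11)=-1; sign (−1)^0·+1^0·-1^-2 = +1.
(a,b)_23: α=1, u≡6; β=0, v≡6 (mod 23); (6|23)=+1, (6|23)=+1; sign (−1)^0·+1^0·+1^1 = +1.
(a,b)_19: α=2, u≡17; β=0, v≡17 (mod 19); (17|19)=+1, (17|19)=+1; sign (−1)^0·+1^0·+1^2 = +1.
(a,b)_3: α=9, u≡2; β=1, v≡1 (mod 3); (2|3)=-1, (1|3)=+1; sign (−1)^1·-1^1·+1^9 = +1.
(a,b)_5: α=2, u≡3; β=2, v≡4 (mod 5); (3|5)=-1, (4|5)=+1; sign (−1)^0·-1^2·+1^2 = +1.
(a,b)_∞: sgn(-469524783)=−, sgn(11739)=+, so +1.
(a,b)_2: α=-14, β=-8; u≡1, v≡3 (mod 8); ε(u)ε(v)=0·1, αω(v)=-14·1, βω(u)=-8·0; sum ≡ 0  ⇒  +1.
(a,b)_43: α=3, u≡36; β=1, v≡6 (mod 43); (36|43)=+1, (6|43)=+1; sign (−1)^1·+1^1·+1^3 = -1.
|Ram(-469524783, 11739)| = 2, even; anisotropic at {7, 43}.

[7, 43]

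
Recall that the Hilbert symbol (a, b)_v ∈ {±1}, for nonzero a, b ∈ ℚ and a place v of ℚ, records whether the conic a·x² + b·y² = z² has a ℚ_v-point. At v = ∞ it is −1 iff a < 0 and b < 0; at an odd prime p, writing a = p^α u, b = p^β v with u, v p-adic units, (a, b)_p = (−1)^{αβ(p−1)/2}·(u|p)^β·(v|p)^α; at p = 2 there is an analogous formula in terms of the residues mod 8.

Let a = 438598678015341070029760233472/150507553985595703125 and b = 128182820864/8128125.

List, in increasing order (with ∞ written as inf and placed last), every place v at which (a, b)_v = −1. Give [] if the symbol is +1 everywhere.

[5, 7]

Mod squares: a ≡ 665, b ≡ 1330. Check v ∈ {∞, 2, 3, 5, 7, 17, 19}.
v=19: a=19^3·(≡1), b=19^1·(≡2) mod 19; (1|19)=+1, (2|19)=-1; (−1)^{3·1·9}·(+1)^1·(-1)^3 = +1.
v=5: a=5^-15·(≡3), b=5^-5·(≡4) mod 5; (3|5)=-1, (4|5)=+1; (−1)^{-15·-5·2}·(-1)^-5·(+1)^-15 = -1.
v=∞: 665 > 0 and 1330 > 0  ⇒  (a,b)_∞ = +1.
v=7: a=7^17·(≡2), b=7^7·(≡2) mod 7; (2|7)=+1, (2|7)=+1; (−1)^{17·7·3}·(+1)^7·(+1)^17 = -1.
v=3: a=3^-10·(≡2), b=3^-2·(≡1) mod 3; (2|3)=-1, (1|3)=+1; (−1)^{-10·-2·1}·(-1)^-2·(+1)^-10 = +1.
v=2: v_2(a)=38, v_2(b)=13; units ≡ 1, 1 (mod 8); ε·ε+αω+βω = 0·0+38·0+13·0 ≡ 0  ⇒  (a,b)_2 = +1.
v=17: a=17^-4·(≡13), b=17^-2·(≡15) mod 17; (13|17)=+1, (15|17)=+1; (−1)^{-4·-2·8}·(+1)^-2·(+1)^-4 = +1.
(665, 1330 / ℚ) ramifies at {5, 7}: a division algebra.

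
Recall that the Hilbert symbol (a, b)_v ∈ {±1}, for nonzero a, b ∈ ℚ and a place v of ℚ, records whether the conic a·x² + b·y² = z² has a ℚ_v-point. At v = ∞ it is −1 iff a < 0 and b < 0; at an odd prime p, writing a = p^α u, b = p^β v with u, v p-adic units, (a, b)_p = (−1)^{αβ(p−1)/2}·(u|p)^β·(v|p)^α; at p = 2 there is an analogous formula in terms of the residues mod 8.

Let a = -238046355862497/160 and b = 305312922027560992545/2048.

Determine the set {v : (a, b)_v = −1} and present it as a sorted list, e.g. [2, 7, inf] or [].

Mod squares: a ≡ -8970, b ≡ 1012690. Check v ∈ {∞, 2, 3, 5, 7, 11, 13, 17, 23, 37}.
v=23: a=23^1·(≡6), b=23^1·(≡8) mod 23; (6|23)=+1, (8|23)=+1; (−1)^{1·1·11}·(+1)^1·(+1)^1 = -1.
v=17: a=17^2·(≡5), b=17^3·(≡2) mod 17; (5|17)=-1, (2|17)=+1; (−1)^{2·3·8}·(-1)^3·(+1)^2 = -1.
v=5: a=5^-1·(≡4), b=5^1·(≡3) mod 5; (4|5)=+1, (3|5)=-1; (−1)^{-1·1·2}·(+1)^1·(-1)^-1 = -1.
v=3: a=3^5·(≡1), b=3^2·(≡1) mod 3; (1|3)=+1, (1|3)=+1; (−1)^{5·2·1}·(+1)^2·(+1)^5 = +1.
v=2: v_2(a)=-5, v_2(b)=-11; units ≡ 3, 1 (mod 8); ε·ε+αω+βω = 1·0+-5·0+-11·1 ≡ 1  ⇒  (a,b)_2 = -1.
v=∞: -8970 < 0 and 1012690 > 0  ⇒  (a,b)_∞ = +1.
v=7: a=7^2·(≡4), b=7^3·(≡4) mod 7; (4|7)=+1, (4|7)=+1; (−1)^{2·3·3}·(+1)^3·(+1)^2 = +1.
v=13: a=13^3·(≡4), b=13^4·(≡12) mod 13; (4|13)=+1, (12|13)=+1; (−1)^{3·4·6}·(+1)^4·(+1)^3 = +1.
v=37: a=37^2·(≡11), b=37^3·(≡26) mod 37; (11|37)=+1, (26|37)=+1; (−1)^{2·3·18}·(+1)^3·(+1)^2 = +1.
v=11: a=11^0·(≡10), b=11^2·(≡7) mod 11; (10|11)=-1, (7|11)=-1; (−1)^{0·2·5}·(-1)^2·(-1)^0 = +1.
Ram(-8970, 1012690) = {2, 5, 17, 23}; no ℚ_2-point on the conic.

[2, 5, 17, 23]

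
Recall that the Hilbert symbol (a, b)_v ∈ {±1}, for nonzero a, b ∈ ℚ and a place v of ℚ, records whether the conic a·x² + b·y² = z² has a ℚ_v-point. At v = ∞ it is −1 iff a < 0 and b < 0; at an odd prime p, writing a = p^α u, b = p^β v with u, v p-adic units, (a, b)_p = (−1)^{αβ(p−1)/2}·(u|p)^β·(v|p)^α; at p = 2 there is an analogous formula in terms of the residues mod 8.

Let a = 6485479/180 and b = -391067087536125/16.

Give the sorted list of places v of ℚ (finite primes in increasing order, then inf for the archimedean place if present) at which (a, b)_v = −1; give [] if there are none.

(a, b) ≡ (267995, -5) mod (ℚ^×)²; places V = {2, 3, 5, 7, 11, 13, 19, 31, ∞}.
(a,b)_7: α=1, u≡1; β=2, v≡2 (mod 7); (1|7)=+1, (2|7)=+1; sign (−1)^0·+1^2·+1^1 = +1.
(a,b)_13: α=1, u≡9; β=2, v≡6 (mod 13); (9|13)=+1, (6|13)=-1; sign (−1)^0·+1^2·-1^1 = -1.
(a,b)_∞: sgn(267995)=+, sgn(-5)=−, so +1.
(a,b)_5: α=-1, u≡4; β=3, v≡1 (mod 5); (4|5)=+1, (1|5)=+1; sign (−1)^0·+1^3·+1^-1 = +1.
(a,b)_11: α=2, u≡10; β=2, v≡8 (mod 11); (10|11)=-1, (8|11)=-1; sign (−1)^0·-1^2·-1^2 = +1.
(a,b)_31: α=1, u≡12; β=2, v≡11 (mod 31); (12|31)=-1, (11|31)=-1; sign (−1)^0·-1^2·-1^1 = -1.
(a,b)_19: α=1, u≡7; β=2, v≡15 (mod 19); (7|19)=+1, (15|19)=-1; sign (−1)^0·+1^2·-1^1 = -1.
(a,b)_3: α=-2, u≡2; β=2, v≡1 (mod 3); (2|3)=-1, (1|3)=+1; sign (−1)^0·-1^2·+1^-2 = +1.
(a,b)_2: α=-2, β=-4; u≡3, v≡3 (mod 8); ε(u)ε(v)=1·1, αω(v)=-2·1, βω(u)=-4·1; sum ≡ 1  ⇒  -1.
|Ram(267995, -5)| = 4, even; anisotropic at {2, 13, 19, 31}.

[2, 13, 19, 31]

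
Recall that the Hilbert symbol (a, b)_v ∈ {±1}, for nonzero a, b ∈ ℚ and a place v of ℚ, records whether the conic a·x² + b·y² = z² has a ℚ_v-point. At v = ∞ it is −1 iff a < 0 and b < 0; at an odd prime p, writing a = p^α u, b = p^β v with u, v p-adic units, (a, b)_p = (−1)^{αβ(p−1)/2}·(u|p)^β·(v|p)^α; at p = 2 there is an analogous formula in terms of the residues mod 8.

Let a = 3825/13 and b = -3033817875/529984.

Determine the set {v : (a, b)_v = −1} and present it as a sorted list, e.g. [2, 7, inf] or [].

(a, b) ≡ (221, -111435) mod (ℚ^×)²; places V = {2, 3, 5, 7, 11, 13, 17, 19, 23, ∞}.
(a,b)_19: α=0, u≡18; β=1, v≡6 (mod 19); (18|19)=-1, (6|19)=+1; sign (−1)^0·-1^1·+1^0 = -1.
(a,b)_∞: sgn(221)=+, sgn(-111435)=−, so +1.
(a,b)_11: α=0, u≡4; β=2, v≡2 (mod 11); (4|11)=+1, (2|11)=-1; sign (−1)^0·+1^2·-1^0 = +1.
(a,b)_5: α=2, u≡1; β=3, v≡3 (mod 5); (1|5)=+1, (3|5)=-1; sign (−1)^0·+1^3·-1^2 = +1.
(a,b)_17: α=1, u≡16; β=1, v≡10 (mod 17); (16|17)=+1, (10|17)=-1; sign (−1)^0·+1^1·-1^1 = -1.
(a,b)_23: α=0, u≡20; β=1, v≡2 (mod 23); (20|23)=-1, (2|23)=+1; sign (−1)^0·-1^1·+1^0 = -1.
(a,b)_2: α=0, β=-6; u≡5, v≡5 (mod 8); ε(u)ε(v)=0·0, αω(v)=0·1, βω(u)=-6·1; sum ≡ 0  ⇒  +1.
(a,b)_13: α=-1, u≡3; β=-2, v≡1 (mod 13); (3|13)=+1, (1|13)=+1; sign (−1)^0·+1^-2·+1^-1 = +1.
(a,b)_7: α=0, u≡4; β=-2, v≡3 (mod 7); (4|7)=+1, (3|7)=-1; sign (−1)^0·+1^-2·-1^0 = +1.
(a,b)_3: α=2, u≡2; β=3, v≡1 (mod 3); (2|3)=-1, (1|3)=+1; sign (−1)^0·-1^3·+1^2 = -1.
|Ram(221, -111435)| = 4, even; anisotropic at {3, 17, 19, 23}.

[3, 17, 19, 23]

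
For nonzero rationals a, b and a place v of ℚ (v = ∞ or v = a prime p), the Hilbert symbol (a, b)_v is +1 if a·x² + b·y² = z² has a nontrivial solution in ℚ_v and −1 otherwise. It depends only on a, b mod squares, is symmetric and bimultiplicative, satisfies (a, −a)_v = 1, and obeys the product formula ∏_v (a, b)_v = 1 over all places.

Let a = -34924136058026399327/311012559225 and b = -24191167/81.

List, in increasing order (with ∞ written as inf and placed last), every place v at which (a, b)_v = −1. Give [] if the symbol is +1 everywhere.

[13, inf]

(a, b) ≡ (-143, -7) mod (ℚ^×)²; places V = {2, 3, 5, 7, 11, 13, 17, ∞}.
(a,b)_2: α=0, β=0; u≡1, v≡1 (mod 8); ε(u)ε(v)=0·0, αω(v)=0·0, βω(u)=0·0; sum ≡ 0  ⇒  +1.
(a,b)_11: α=7, u≡4; β=2, v≡5 (mod 11); (4|11)=+1, (5|11)=+1; sign (−1)^0·+1^2·+1^7 = +1.
(a,b)_7: α=0, u≡1; β=1, v≡3 (mod 7); (1|7)=+1, (3|7)=-1; sign (−1)^0·+1^1·-1^0 = +1.
(a,b)_3: α=-16, u≡1; β=-4, v≡2 (mod 3); (1|3)=+1, (2|3)=-1; sign (−1)^0·+1^-4·-1^-16 = +1.
(a,b)_17: α=-2, u≡7; β=0, v≡12 (mod 17); (7|17)=-1, (12|17)=-1; sign (−1)^0·-1^0·-1^-2 = +1.
(a,b)_5: α=-2, u≡2; β=0, v≡3 (mod 5); (2|5)=-1, (3|5)=-1; sign (−1)^0·-1^0·-1^-2 = +1.
(a,b)_13: α=11, u≡6; β=4, v≡8 (mod 13); (6|13)=-1, (8|13)=-1; sign (−1)^0·-1^4·-1^11 = -1.
(a,b)_∞: sgn(-143)=−, sgn(-7)=−, so -1.
Ram(-143, -7) = {13, ∞}; no ℚ_13-point on the conic.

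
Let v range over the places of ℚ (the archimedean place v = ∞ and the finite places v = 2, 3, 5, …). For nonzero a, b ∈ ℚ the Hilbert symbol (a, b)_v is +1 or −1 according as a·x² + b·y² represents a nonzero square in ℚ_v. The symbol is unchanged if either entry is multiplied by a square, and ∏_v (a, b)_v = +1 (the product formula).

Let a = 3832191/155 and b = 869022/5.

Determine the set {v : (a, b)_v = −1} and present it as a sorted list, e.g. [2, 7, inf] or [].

[2, 3, 5, 7, 17, 19, 23, 31]

(a, b) ≡ (60605, 3990) mod (ℚ^×)²; places V = {2, 3, 5, 7, 11, 17, 19, 23, 31, ∞}.
(a,b)_17: α=1, u≡10; β=0, v≡10 (mod 17); (10|17)=-1, (10|17)=-1; sign (−1)^0·-1^0·-1^1 = -1.
(a,b)_19: α=0, u≡8; β=1, v≡1 (mod 19); (8|19)=-1, (1|19)=+1; sign (−1)^0·-1^1·+1^0 = -1.
(a,b)_3: α=4, u≡2; β=3, v≡1 (mod 3); (2|3)=-1, (1|3)=+1; sign (−1)^0·-1^3·+1^4 = -1.
(a,b)_2: α=0, β=1; u≡5, v≡3 (mod 8); ε(u)ε(v)=0·1, αω(v)=0·1, βω(u)=1·1; sum ≡ 1  ⇒  -1.
(a,b)_31: α=-1, u≡19; β=0, v≡6 (mod 31); (19|31)=+1, (6|31)=-1; sign (−1)^0·+1^0·-1^-1 = -1.
(a,b)_23: α=1, u≡3; β=0, v≡21 (mod 23); (3|23)=+1, (21|23)=-1; sign (−1)^0·+1^0·-1^1 = -1.
(a,b)_7: α=0, u≡6; β=1, v≡3 (mod 7); (6|7)=-1, (3|7)=-1; sign (−1)^0·-1^1·-1^0 = -1.
(a,b)_5: α=-1, u≡1; β=-1, v≡2 (mod 5); (1|5)=+1, (2|5)=-1; sign (−1)^0·+1^-1·-1^-1 = -1.
(a,b)_11: α=2, u≡2; β=2, v≡2 (mod 11); (2|11)=-1, (2|11)=-1; sign (−1)^0·-1^2·-1^2 = +1.
(a,b)_∞: sgn(60605)=+, sgn(3990)=+, so +1.
|Ram(60605, 3990)| = 8, even; anisotropic at {2, 3, 5, 7, 17, 19, 23, 31}.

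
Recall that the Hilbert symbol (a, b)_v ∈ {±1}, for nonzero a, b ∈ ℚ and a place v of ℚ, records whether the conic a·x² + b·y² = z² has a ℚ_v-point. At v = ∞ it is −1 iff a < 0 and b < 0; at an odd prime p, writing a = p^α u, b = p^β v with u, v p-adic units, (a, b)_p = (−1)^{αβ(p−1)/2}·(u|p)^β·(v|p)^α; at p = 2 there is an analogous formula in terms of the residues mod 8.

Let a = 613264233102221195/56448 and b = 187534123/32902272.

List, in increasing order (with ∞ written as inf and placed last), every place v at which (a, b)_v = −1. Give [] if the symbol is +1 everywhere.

Mod squares: a ≡ 419951110, b ≡ 26486. Check v ∈ {∞, 2, 3, 5, 7, 11, 13, 17, 19, 31, 37, 41, 47}.
v=13: a=13^0·(≡7), b=13^-4·(≡11) mod 13; (7|13)=-1, (11|13)=-1; (−1)^{0·-4·6}·(-1)^-4·(-1)^0 = +1.
v=3: a=3^-2·(≡1), b=3^-2·(≡2) mod 3; (1|3)=+1, (2|3)=-1; (−1)^{-2·-2·1}·(+1)^-2·(-1)^-2 = +1.
v=19: a=19^1·(≡17), b=19^1·(≡4) mod 19; (17|19)=+1, (4|19)=+1; (−1)^{1·1·9}·(+1)^1·(+1)^1 = -1.
v=17: a=17^6·(≡1), b=17^3·(≡7) mod 17; (1|17)=+1, (7|17)=-1; (−1)^{6·3·8}·(+1)^3·(-1)^6 = +1.
v=7: a=7^-2·(≡3), b=7^2·(≡3) mod 7; (3|7)=-1, (3|7)=-1; (−1)^{-2·2·3}·(-1)^2·(-1)^-2 = +1.
v=∞: 419951110 > 0 and 26486 > 0  ⇒  (a,b)_∞ = +1.
v=47: a=47^1·(≡7), b=47^0·(≡8) mod 47; (7|47)=+1, (8|47)=+1; (−1)^{1·0·23}·(+1)^0·(+1)^1 = +1.
v=41: a=41^1·(≡39), b=41^1·(≡32) mod 41; (39|41)=+1, (32|41)=+1; (−1)^{1·1·20}·(+1)^1·(+1)^1 = +1.
v=31: a=31^1·(≡15), b=31^0·(≡3) mod 31; (15|31)=-1, (3|31)=-1; (−1)^{1·0·15}·(-1)^0·(-1)^1 = -1.
v=37: a=37^1·(≡1), b=37^0·(≡35) mod 37; (1|37)=+1, (35|37)=-1; (−1)^{1·0·18}·(+1)^0·(-1)^1 = -1.
v=2: v_2(a)=-7, v_2(b)=-7; units ≡ 3, 3 (mod 8); ε·ε+αω+βω = 1·1+-7·1+-7·1 ≡ 1  ⇒  (a,b)_2 = -1.
v=11: a=11^2·(≡8), b=11^0·(≡1) mod 11; (8|11)=-1, (1|11)=+1; (−1)^{2·0·5}·(-1)^0·(+1)^2 = +1.
v=5: a=5^1·(≡3), b=5^0·(≡4) mod 5; (3|5)=-1, (4|5)=+1; (−1)^{1·0·2}·(-1)^0·(+1)^1 = +1.
(419951110, 26486 / ℚ) ramifies at {2, 19, 31, 37}: a division algebra.

[2, 19, 31, 37]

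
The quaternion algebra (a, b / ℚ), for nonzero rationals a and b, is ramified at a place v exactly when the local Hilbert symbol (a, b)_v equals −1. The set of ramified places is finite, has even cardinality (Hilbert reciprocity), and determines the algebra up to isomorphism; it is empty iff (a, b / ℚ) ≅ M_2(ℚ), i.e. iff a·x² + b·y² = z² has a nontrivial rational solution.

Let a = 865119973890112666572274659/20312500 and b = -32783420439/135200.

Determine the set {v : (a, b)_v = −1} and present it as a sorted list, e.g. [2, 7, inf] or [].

[3, 7, 13, 17]

Mod squares: a ≡ 663, b ≡ -462. Check v ∈ {∞, 2, 3, 5, 7, 11, 13, 17, 19, 31}.
v=31: a=31^2·(≡6), b=31^0·(≡29) mod 31; (6|31)=-1, (29|31)=-1; (−1)^{2·0·15}·(-1)^0·(-1)^2 = +1.
v=3: a=3^7·(≡2), b=3^3·(≡2) mod 3; (2|3)=-1, (2|3)=-1; (−1)^{7·3·1}·(-1)^3·(-1)^7 = -1.
v=17: a=17^1·(≡14), b=17^0·(≡7) mod 17; (14|17)=-1, (7|17)=-1; (−1)^{1·0·8}·(-1)^0·(-1)^1 = -1.
v=∞: 663 > 0 and -462 < 0  ⇒  (a,b)_∞ = +1.
v=7: a=7^4·(≡3), b=7^1·(≡1) mod 7; (3|7)=-1, (1|7)=+1; (−1)^{4·1·3}·(-1)^1·(+1)^4 = -1.
v=13: a=13^-1·(≡9), b=13^-2·(≡7) mod 13; (9|13)=+1, (7|13)=-1; (−1)^{-1·-2·6}·(+1)^-2·(-1)^-1 = -1.
v=19: a=19^6·(≡9), b=19^4·(≡14) mod 19; (9|19)=+1, (14|19)=-1; (−1)^{6·4·9}·(+1)^4·(-1)^6 = +1.
v=2: v_2(a)=-2, v_2(b)=-5; units ≡ 7, 1 (mod 8); ε·ε+αω+βω = 1·0+-2·0+-5·0 ≡ 0  ⇒  (a,b)_2 = +1.
v=11: a=11^8·(≡3), b=11^3·(≡8) mod 11; (3|11)=+1, (8|11)=-1; (−1)^{8·3·5}·(+1)^3·(-1)^8 = +1.
v=5: a=5^-8·(≡2), b=5^-2·(≡2) mod 5; (2|5)=-1, (2|5)=-1; (−1)^{-8·-2·2}·(-1)^-2·(-1)^-8 = +1.
Ram(663, -462) = {3, 7, 13, 17}; no ℚ_3-point on the conic.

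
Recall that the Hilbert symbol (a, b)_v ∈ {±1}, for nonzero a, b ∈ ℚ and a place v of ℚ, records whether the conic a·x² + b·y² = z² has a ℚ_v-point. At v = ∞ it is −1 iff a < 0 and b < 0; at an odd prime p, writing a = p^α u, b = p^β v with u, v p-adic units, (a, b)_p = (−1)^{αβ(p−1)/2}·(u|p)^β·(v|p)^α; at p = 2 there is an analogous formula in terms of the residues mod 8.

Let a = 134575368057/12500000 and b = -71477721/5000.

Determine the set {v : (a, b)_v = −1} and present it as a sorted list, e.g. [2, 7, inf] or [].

[3, 17, 23, 29]

Mod squares: a ≡ 68034, b ≡ -4002. Check v ∈ {∞, 2, 3, 5, 7, 13, 17, 23, 29}.
v=7: a=7^0·(≡2), b=7^2·(≡4) mod 7; (2|7)=+1, (4|7)=+1; (−1)^{0·2·3}·(+1)^2·(+1)^0 = +1.
v=∞: 68034 > 0 and -4002 < 0  ⇒  (a,b)_∞ = +1.
v=29: a=29^1·(≡26), b=29^1·(≡4) mod 29; (26|29)=-1, (4|29)=+1; (−1)^{1·1·14}·(-1)^1·(+1)^1 = -1.
v=3: a=3^5·(≡1), b=3^7·(≡1) mod 3; (1|3)=+1, (1|3)=+1; (−1)^{5·7·1}·(+1)^7·(+1)^5 = -1.
v=2: v_2(a)=-5, v_2(b)=-3; units ≡ 1, 7 (mod 8); ε·ε+αω+βω = 0·1+-5·0+-3·0 ≡ 0  ⇒  (a,b)_2 = +1.
v=17: a=17^3·(≡7), b=17^0·(≡10) mod 17; (7|17)=-1, (10|17)=-1; (−1)^{3·0·8}·(-1)^0·(-1)^3 = -1.
v=5: a=5^-8·(≡1), b=5^-4·(≡3) mod 5; (1|5)=+1, (3|5)=-1; (−1)^{-8·-4·2}·(+1)^-4·(-1)^-8 = +1.
v=13: a=13^2·(≡7), b=13^0·(≡11) mod 13; (7|13)=-1, (11|13)=-1; (−1)^{2·0·6}·(-1)^0·(-1)^2 = +1.
v=23: a=23^1·(≡7), b=23^1·(≡19) mod 23; (7|23)=-1, (19|23)=-1; (−1)^{1·1·11}·(-1)^1·(-1)^1 = -1.
|Ram(68034, -4002)| = 4, even; anisotropic at {3, 17, 23, 29}.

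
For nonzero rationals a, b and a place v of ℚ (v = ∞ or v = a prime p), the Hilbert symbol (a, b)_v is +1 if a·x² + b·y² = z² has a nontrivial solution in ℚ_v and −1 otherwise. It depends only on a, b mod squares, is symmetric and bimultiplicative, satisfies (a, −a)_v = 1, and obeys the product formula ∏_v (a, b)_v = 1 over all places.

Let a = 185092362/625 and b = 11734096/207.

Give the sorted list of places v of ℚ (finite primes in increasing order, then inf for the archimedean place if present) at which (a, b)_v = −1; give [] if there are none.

[2, 7, 17, 23]

Mod squares: a ≡ 71162, b ≡ 139403. Check v ∈ {∞, 2, 3, 5, 7, 11, 13, 17, 19, 23, 29}.
v=3: a=3^2·(≡2), b=3^-2·(≡2) mod 3; (2|3)=-1, (2|3)=-1; (−1)^{2·-2·1}·(-1)^-2·(-1)^2 = +1.
v=11: a=11^0·(≡9), b=11^3·(≡3) mod 11; (9|11)=+1, (3|11)=+1; (−1)^{0·3·5}·(+1)^3·(+1)^0 = +1.
v=29: a=29^0·(≡24), b=29^1·(≡4) mod 29; (24|29)=+1, (4|29)=+1; (−1)^{0·1·14}·(+1)^1·(+1)^0 = +1.
v=∞: 71162 > 0 and 139403 > 0  ⇒  (a,b)_∞ = +1.
v=2: v_2(a)=1, v_2(b)=4; units ≡ 5, 3 (mod 8); ε·ε+αω+βω = 0·1+1·1+4·1 ≡ 1  ⇒  (a,b)_2 = -1.
v=5: a=5^-4·(≡2), b=5^0·(≡3) mod 5; (2|5)=-1, (3|5)=-1; (−1)^{-4·0·2}·(-1)^0·(-1)^-4 = +1.
v=23: a=23^1·(≡6), b=23^-1·(≡13) mod 23; (6|23)=+1, (13|23)=+1; (−1)^{1·-1·11}·(+1)^-1·(+1)^1 = -1.
v=7: a=7^1·(≡4), b=7^0·(≡6) mod 7; (4|7)=+1, (6|7)=-1; (−1)^{1·0·3}·(+1)^0·(-1)^1 = -1.
v=19: a=19^0·(≡7), b=19^1·(≡15) mod 19; (7|19)=+1, (15|19)=-1; (−1)^{0·1·9}·(+1)^1·(-1)^0 = +1.
v=13: a=13^1·(≡1), b=13^0·(≡3) mod 13; (1|13)=+1, (3|13)=+1; (−1)^{1·0·6}·(+1)^0·(+1)^1 = +1.
v=17: a=17^3·(≡8), b=17^0·(≡11) mod 17; (8|17)=+1, (11|17)=-1; (−1)^{3·0·8}·(+1)^0·(-1)^3 = -1.
(71162, 139403 / ℚ) ramifies at {2, 7, 17, 23}: a division algebra.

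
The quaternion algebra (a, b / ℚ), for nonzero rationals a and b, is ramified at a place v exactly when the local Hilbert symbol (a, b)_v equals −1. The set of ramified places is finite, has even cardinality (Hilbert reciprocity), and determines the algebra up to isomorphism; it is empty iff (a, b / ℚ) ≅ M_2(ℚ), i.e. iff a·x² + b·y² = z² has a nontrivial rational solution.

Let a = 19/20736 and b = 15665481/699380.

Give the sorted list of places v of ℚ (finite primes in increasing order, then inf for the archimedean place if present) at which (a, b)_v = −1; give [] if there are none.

[13, 29]

(a, b) ≡ (19, 107445) mod (ℚ^×)²; places V = {2, 3, 5, 11, 13, 17, 19, 29, ∞}.
(a,b)_17: α=0, u≡8; β=-2, v≡11 (mod 17); (8|17)=+1, (11|17)=-1; sign (−1)^0·+1^-2·-1^0 = +1.
(a,b)_13: α=0, u≡6; β=1, v≡9 (mod 13); (6|13)=-1, (9|13)=+1; sign (−1)^0·-1^1·+1^0 = -1.
(a,b)_3: α=-4, u≡1; β=7, v≡1 (mod 3); (1|3)=+1, (1|3)=+1; sign (−1)^0·+1^7·+1^-4 = +1.
(a,b)_19: α=1, u≡11; β=1, v≡12 (mod 19); (11|19)=+1, (12|19)=-1; sign (−1)^1·+1^1·-1^1 = +1.
(a,b)_11: α=0, u≡8; β=-2, v≡8 (mod 11); (8|11)=-1, (8|11)=-1; sign (−1)^0·-1^-2·-1^0 = +1.
(a,b)_29: α=0, u≡19; β=1, v≡4 (mod 29); (19|29)=-1, (4|29)=+1; sign (−1)^0·-1^1·+1^0 = -1.
(a,b)_5: α=0, u≡4; β=-1, v≡1 (mod 5); (4|5)=+1, (1|5)=+1; sign (−1)^0·+1^-1·+1^0 = +1.
(a,b)_2: α=-8, β=-2; u≡3, v≡5 (mod 8); ε(u)ε(v)=1·0, αω(v)=-8·1, βω(u)=-2·1; sum ≡ 0  ⇒  +1.
(a,b)_∞: sgn(19)=+, sgn(107445)=+, so +1.
Ram(19, 107445) = {13, 29}; no ℚ_13-point on the conic.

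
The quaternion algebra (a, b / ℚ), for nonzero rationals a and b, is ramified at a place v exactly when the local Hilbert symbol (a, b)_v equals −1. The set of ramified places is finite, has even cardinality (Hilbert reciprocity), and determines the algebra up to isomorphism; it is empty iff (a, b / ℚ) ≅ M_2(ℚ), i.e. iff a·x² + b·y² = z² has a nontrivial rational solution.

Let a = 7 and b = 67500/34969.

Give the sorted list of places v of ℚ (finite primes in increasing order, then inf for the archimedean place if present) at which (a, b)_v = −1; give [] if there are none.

Mod squares: a ≡ 7, b ≡ 3. Check v ∈ {∞, 2, 3, 5, 7, 11, 17}.
v=∞: 7 > 0 and 3 > 0  ⇒  (a,b)_∞ = +1.
v=5: a=5^0·(≡2), b=5^4·(≡2) mod 5; (2|5)=-1, (2|5)=-1; (−1)^{0·4·2}·(-1)^4·(-1)^0 = +1.
v=11: a=11^0·(≡7), b=11^-2·(≡5) mod 11; (7|11)=-1, (5|11)=+1; (−1)^{0·-2·5}·(-1)^-2·(+1)^0 = +1.
v=2: v_2(a)=0, v_2(b)=2; units ≡ 7, 3 (mod 8); ε·ε+αω+βω = 1·1+0·1+2·0 ≡ 1  ⇒  (a,b)_2 = -1.
v=3: a=3^0·(≡1), b=3^3·(≡1) mod 3; (1|3)=+1, (1|3)=+1; (−1)^{0·3·1}·(+1)^3·(+1)^0 = +1.
v=7: a=7^1·(≡1), b=7^0·(≡5) mod 7; (1|7)=+1, (5|7)=-1; (−1)^{1·0·3}·(+1)^0·(-1)^1 = -1.
v=17: a=17^0·(≡7), b=17^-2·(≡5) mod 17; (7|17)=-1, (5|17)=-1; (−1)^{0·-2·8}·(-1)^-2·(-1)^0 = +1.
Ram(7, 3) = {2, 7}; no ℚ_2-point on the conic.

[2, 7]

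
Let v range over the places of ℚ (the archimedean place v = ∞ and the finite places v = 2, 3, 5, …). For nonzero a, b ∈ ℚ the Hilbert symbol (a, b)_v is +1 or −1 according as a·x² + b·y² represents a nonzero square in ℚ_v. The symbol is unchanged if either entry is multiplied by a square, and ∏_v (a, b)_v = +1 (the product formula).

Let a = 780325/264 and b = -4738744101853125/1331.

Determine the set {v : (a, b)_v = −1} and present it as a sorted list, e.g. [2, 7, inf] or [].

Mod squares: a ≡ 858, b ≡ -15015. Check v ∈ {∞, 2, 3, 5, 7, 11, 13}.
v=2: v_2(a)=-3, v_2(b)=0; units ≡ 5, 1 (mod 8); ε·ε+αω+βω = 0·0+-3·0+0·1 ≡ 0  ⇒  (a,b)_2 = +1.
v=7: a=7^4·(≡2), b=7^5·(≡1) mod 7; (2|7)=+1, (1|7)=+1; (−1)^{4·5·3}·(+1)^5·(+1)^4 = +1.
v=∞: 858 > 0 and -15015 < 0  ⇒  (a,b)_∞ = +1.
v=11: a=11^-1·(≡9), b=11^-3·(≡10) mod 11; (9|11)=+1, (10|11)=-1; (−1)^{-1·-3·5}·(+1)^-3·(-1)^-1 = +1.
v=3: a=3^-1·(≡1), b=3^5·(≡2) mod 3; (1|3)=+1, (2|3)=-1; (−1)^{-1·5·1}·(+1)^5·(-1)^-1 = +1.
v=13: a=13^1·(≡1), b=13^5·(≡5) mod 13; (1|13)=+1, (5|13)=-1; (−1)^{1·5·6}·(+1)^5·(-1)^1 = -1.
v=5: a=5^2·(≡2), b=5^5·(≡2) mod 5; (2|5)=-1, (2|5)=-1; (−1)^{2·5·2}·(-1)^5·(-1)^2 = -1.
(858, -15015 / ℚ) ramifies at {5, 13}: a division algebra.

[5, 13]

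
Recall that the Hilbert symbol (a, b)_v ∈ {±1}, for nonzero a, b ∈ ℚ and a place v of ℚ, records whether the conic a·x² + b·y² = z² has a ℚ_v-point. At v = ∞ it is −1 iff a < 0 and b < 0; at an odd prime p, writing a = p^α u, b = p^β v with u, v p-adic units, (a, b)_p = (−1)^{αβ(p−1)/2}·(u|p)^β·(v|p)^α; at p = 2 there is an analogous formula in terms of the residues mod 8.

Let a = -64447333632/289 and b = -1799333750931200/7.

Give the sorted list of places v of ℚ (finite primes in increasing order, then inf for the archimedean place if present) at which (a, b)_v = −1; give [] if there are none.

[2, 19, 23, inf]

Mod squares: a ≡ -437, b ≡ -161. Check v ∈ {∞, 2, 3, 5, 7, 11, 17, 19, 23}.
v=5: a=5^0·(≡2), b=5^2·(≡1) mod 5; (2|5)=-1, (1|5)=+1; (−1)^{0·2·2}·(-1)^2·(+1)^0 = +1.
v=23: a=23^3·(≡18), b=23^5·(≡13) mod 23; (18|23)=+1, (13|23)=+1; (−1)^{3·5·11}·(+1)^5·(+1)^3 = -1.
v=19: a=19^1·(≡10), b=19^2·(≡13) mod 19; (10|19)=-1, (13|19)=-1; (−1)^{1·2·9}·(-1)^2·(-1)^1 = -1.
v=2: v_2(a)=8, v_2(b)=8; units ≡ 3, 7 (mod 8); ε·ε+αω+βω = 1·1+8·0+8·1 ≡ 1  ⇒  (a,b)_2 = -1.
v=11: a=11^2·(≡5), b=11^2·(≡1) mod 11; (5|11)=+1, (1|11)=+1; (−1)^{2·2·5}·(+1)^2·(+1)^2 = +1.
v=∞: -437 < 0 and -161 < 0  ⇒  (a,b)_∞ = -1.
v=3: a=3^2·(≡1), b=3^0·(≡1) mod 3; (1|3)=+1, (1|3)=+1; (−1)^{2·0·1}·(+1)^0·(+1)^2 = +1.
v=17: a=17^-2·(≡10), b=17^0·(≡4) mod 17; (10|17)=-1, (4|17)=+1; (−1)^{-2·0·8}·(-1)^0·(+1)^-2 = +1.
v=7: a=7^0·(≡2), b=7^-1·(≡6) mod 7; (2|7)=+1, (6|7)=-1; (−1)^{0·-1·3}·(+1)^-1·(-1)^0 = +1.
|Ram(-437, -161)| = 4, even; anisotropic at {2, 19, 23, ∞}.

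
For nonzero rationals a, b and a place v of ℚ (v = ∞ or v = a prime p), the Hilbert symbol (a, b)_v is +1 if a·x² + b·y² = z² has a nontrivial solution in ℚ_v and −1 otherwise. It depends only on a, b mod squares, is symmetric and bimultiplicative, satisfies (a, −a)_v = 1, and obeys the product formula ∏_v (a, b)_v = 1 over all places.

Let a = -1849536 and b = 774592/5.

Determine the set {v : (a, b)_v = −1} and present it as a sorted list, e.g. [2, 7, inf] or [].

(a, b) ≡ (-19, 1235) mod (ℚ^×)²; places V = {2, 3, 5, 7, 13, 19, ∞}.
(a,b)_7: α=0, u≡4; β=2, v≡6 (mod 7); (4|7)=+1, (6|7)=-1; sign (−1)^0·+1^2·-1^0 = +1.
(a,b)_13: α=2, u≡2; β=1, v≡1 (mod 13); (2|13)=-1, (1|13)=+1; sign (−1)^0·-1^1·+1^2 = -1.
(a,b)_∞: sgn(-19)=−, sgn(1235)=+, so +1.
(a,b)_2: α=6, β=6; u≡5, v≡3 (mod 8); ε(u)ε(v)=0·1, αω(v)=6·1, βω(u)=6·1; sum ≡ 0  ⇒  +1.
(a,b)_19: α=1, u≡12; β=1, v≡14 (mod 19); (12|19)=-1, (14|19)=-1; sign (−1)^1·-1^1·-1^1 = -1.
(a,b)_3: α=2, u≡2; β=0, v≡2 (mod 3); (2|3)=-1, (2|3)=-1; sign (−1)^0·-1^0·-1^2 = +1.
(a,b)_5: α=0, u≡4; β=-1, v≡2 (mod 5); (4|5)=+1, (2|5)=-1; sign (−1)^0·+1^-1·-1^0 = +1.
(-19, 1235 / ℚ) ramifies at {13, 19}: a division algebra.

[13, 19]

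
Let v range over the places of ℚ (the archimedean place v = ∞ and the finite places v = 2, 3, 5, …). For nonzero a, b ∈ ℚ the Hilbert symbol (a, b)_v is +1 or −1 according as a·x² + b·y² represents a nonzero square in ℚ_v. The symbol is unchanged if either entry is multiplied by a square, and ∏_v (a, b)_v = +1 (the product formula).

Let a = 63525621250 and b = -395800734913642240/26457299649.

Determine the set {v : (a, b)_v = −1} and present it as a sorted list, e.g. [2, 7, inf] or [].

[7, 13]

Mod squares: a ≡ 34, b ≡ -7735. Check v ∈ {∞, 2, 3, 5, 7, 11, 13, 17, 19, 31, 53}.
v=2: v_2(a)=1, v_2(b)=8; units ≡ 1, 1 (mod 8); ε·ε+αω+βω = 0·0+1·0+8·0 ≡ 0  ⇒  (a,b)_2 = +1.
v=11: a=11^0·(≡3), b=11^-2·(≡3) mod 11; (3|11)=+1, (3|11)=+1; (−1)^{0·-2·5}·(+1)^-2·(+1)^0 = +1.
v=53: a=53^0·(≡19), b=53^-2·(≡14) mod 53; (19|53)=-1, (14|53)=-1; (−1)^{0·-2·26}·(-1)^-2·(-1)^0 = +1.
v=5: a=5^4·(≡4), b=5^1·(≡3) mod 5; (4|5)=+1, (3|5)=-1; (−1)^{4·1·2}·(+1)^1·(-1)^4 = +1.
v=19: a=19^2·(≡14), b=19^0·(≡9) mod 19; (14|19)=-1, (9|19)=+1; (−1)^{2·0·9}·(-1)^0·(+1)^2 = +1.
v=∞: 34 > 0 and -7735 < 0  ⇒  (a,b)_∞ = +1.
v=31: a=31^0·(≡22), b=31^-2·(≡29) mod 31; (22|31)=-1, (29|31)=-1; (−1)^{0·-2·15}·(-1)^-2·(-1)^0 = +1.
v=3: a=3^0·(≡1), b=3^-4·(≡2) mod 3; (1|3)=+1, (2|3)=-1; (−1)^{0·-4·1}·(+1)^-4·(-1)^0 = +1.
v=13: a=13^2·(≡7), b=13^3·(≡10) mod 13; (7|13)=-1, (10|13)=+1; (−1)^{2·3·6}·(-1)^3·(+1)^2 = -1.
v=7: a=7^2·(≡6), b=7^3·(≡1) mod 7; (6|7)=-1, (1|7)=+1; (−1)^{2·3·3}·(-1)^3·(+1)^2 = -1.
v=17: a=17^1·(≡4), b=17^7·(≡8) mod 17; (4|17)=+1, (8|17)=+1; (−1)^{1·7·8}·(+1)^7·(+1)^1 = +1.
|Ram(34, -7735)| = 2, even; anisotropic at {7, 13}.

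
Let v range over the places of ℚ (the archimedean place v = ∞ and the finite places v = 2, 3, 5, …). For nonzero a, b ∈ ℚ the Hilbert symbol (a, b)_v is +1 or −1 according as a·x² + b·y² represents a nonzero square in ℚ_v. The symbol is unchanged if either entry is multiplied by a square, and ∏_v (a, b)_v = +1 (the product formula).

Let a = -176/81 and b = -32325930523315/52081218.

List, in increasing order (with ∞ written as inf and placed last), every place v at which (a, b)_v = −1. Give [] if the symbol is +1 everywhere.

[2, 11, 13, inf]

Mod squares: a ≡ -11, b ≡ -1430. Check v ∈ {∞, 2, 3, 5, 7, 11, 13, 19, 31}.
v=3: a=3^-4·(≡1), b=3^-12·(≡1) mod 3; (1|3)=+1, (1|3)=+1; (−1)^{-4·-12·1}·(+1)^-12·(+1)^-4 = +1.
v=2: v_2(a)=4, v_2(b)=-1; units ≡ 5, 5 (mod 8); ε·ε+αω+βω = 0·0+4·1+-1·1 ≡ 1  ⇒  (a,b)_2 = -1.
v=∞: -11 < 0 and -1430 < 0  ⇒  (a,b)_∞ = -1.
v=31: a=31^0·(≡25), b=31^2·(≡3) mod 31; (25|31)=+1, (3|31)=-1; (−1)^{0·2·15}·(+1)^2·(-1)^0 = +1.
v=19: a=19^0·(≡18), b=19^6·(≡15) mod 19; (18|19)=-1, (15|19)=-1; (−1)^{0·6·9}·(-1)^6·(-1)^0 = +1.
v=5: a=5^0·(≡4), b=5^1·(≡4) mod 5; (4|5)=+1, (4|5)=+1; (−1)^{0·1·2}·(+1)^1·(+1)^0 = +1.
v=7: a=7^0·(≡5), b=7^-2·(≡6) mod 7; (5|7)=-1, (6|7)=-1; (−1)^{0·-2·3}·(-1)^-2·(-1)^0 = +1.
v=11: a=11^1·(≡7), b=11^1·(≡6) mod 11; (7|11)=-1, (6|11)=-1; (−1)^{1·1·5}·(-1)^1·(-1)^1 = -1.
v=13: a=13^0·(≡2), b=13^1·(≡7) mod 13; (2|13)=-1, (7|13)=-1; (−1)^{0·1·6}·(-1)^1·(-1)^0 = -1.
Ram(-11, -1430) = {2, 11, 13, ∞}; no ℚ_2-point on the conic.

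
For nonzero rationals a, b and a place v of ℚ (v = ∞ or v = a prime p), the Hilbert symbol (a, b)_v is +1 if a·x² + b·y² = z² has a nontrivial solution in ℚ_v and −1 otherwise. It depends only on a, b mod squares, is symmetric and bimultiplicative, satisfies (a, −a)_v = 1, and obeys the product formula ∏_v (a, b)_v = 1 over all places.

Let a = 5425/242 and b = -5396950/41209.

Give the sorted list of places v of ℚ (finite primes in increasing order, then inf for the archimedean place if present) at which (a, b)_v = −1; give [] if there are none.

(a, b) ≡ (434, -598) mod (ℚ^×)²; places V = {2, 5, 7, 11, 13, 19, 23, 29, 31, ∞}.
(a,b)_23: α=0, u≡17; β=1, v≡17 (mod 23); (17|23)=-1, (17|23)=-1; sign (−1)^0·-1^1·-1^0 = -1.
(a,b)_5: α=2, u≡1; β=2, v≡3 (mod 5); (1|5)=+1, (3|5)=-1; sign (−1)^0·+1^2·-1^2 = +1.
(a,b)_19: α=0, u≡17; β=2, v≡8 (mod 19); (17|19)=+1, (8|19)=-1; sign (−1)^0·+1^2·-1^0 = +1.
(a,b)_11: α=-2, u≡1; β=0, v≡8 (mod 11); (1|11)=+1, (8|11)=-1; sign (−1)^0·+1^0·-1^-2 = +1.
(a,b)_7: α=1, u≡3; β=-2, v≡1 (mod 7); (3|7)=-1, (1|7)=+1; sign (−1)^0·-1^-2·+1^1 = +1.
(a,b)_2: α=-1, β=1; u≡1, v≡5 (mod 8); ε(u)ε(v)=0·0, αω(v)=-1·1, βω(u)=1·0; sum ≡ 1  ⇒  -1.
(a,b)_∞: sgn(434)=+, sgn(-598)=−, so +1.
(a,b)_31: α=1, u≡7; β=0, v≡15 (mod 31); (7|31)=+1, (15|31)=-1; sign (−1)^0·+1^0·-1^1 = -1.
(a,b)_13: α=0, u≡7; β=1, v≡8 (mod 13); (7|13)=-1, (8|13)=-1; sign (−1)^0·-1^1·-1^0 = -1.
(a,b)_29: α=0, u≡6; β=-2, v≡12 (mod 29); (6|29)=+1, (12|29)=-1; sign (−1)^0·+1^-2·-1^0 = +1.
Ram(434, -598) = {2, 13, 23, 31}; no ℚ_2-point on the conic.

[2, 13, 23, 31]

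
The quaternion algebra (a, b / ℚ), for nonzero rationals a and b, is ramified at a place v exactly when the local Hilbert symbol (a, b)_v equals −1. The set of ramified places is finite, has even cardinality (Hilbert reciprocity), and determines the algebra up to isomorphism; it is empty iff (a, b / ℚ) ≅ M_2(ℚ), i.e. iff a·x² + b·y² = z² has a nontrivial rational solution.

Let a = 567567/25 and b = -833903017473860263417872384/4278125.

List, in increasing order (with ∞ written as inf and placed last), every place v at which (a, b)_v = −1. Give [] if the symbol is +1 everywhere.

[5, 7, 17, 19]

Mod squares: a ≡ 143, b ≡ -3233230. Check v ∈ {∞, 2, 3, 5, 7, 11, 13, 17, 19, 37}.
v=2: v_2(a)=0, v_2(b)=17; units ≡ 7, 1 (mod 8); ε·ε+αω+βω = 1·0+0·0+17·0 ≡ 0  ⇒  (a,b)_2 = +1.
v=5: a=5^-2·(≡2), b=5^-5·(≡4) mod 5; (2|5)=-1, (4|5)=+1; (−1)^{-2·-5·2}·(-1)^-5·(+1)^-2 = -1.
v=∞: 143 > 0 and -3233230 < 0  ⇒  (a,b)_∞ = +1.
v=13: a=13^1·(≡8), b=13^1·(≡5) mod 13; (8|13)=-1, (5|13)=-1; (−1)^{1·1·6}·(-1)^1·(-1)^1 = +1.
v=7: a=7^2·(≡3), b=7^7·(≡6) mod 7; (3|7)=-1, (6|7)=-1; (−1)^{2·7·3}·(-1)^7·(-1)^2 = -1.
v=17: a=17^0·(≡7), b=17^3·(≡12) mod 17; (7|17)=-1, (12|17)=-1; (−1)^{0·3·8}·(-1)^3·(-1)^0 = -1.
v=19: a=19^0·(≡3), b=19^1·(≡14) mod 19; (3|19)=-1, (14|19)=-1; (−1)^{0·1·9}·(-1)^1·(-1)^0 = -1.
v=37: a=37^0·(≡35), b=37^-2·(≡18) mod 37; (35|37)=-1, (18|37)=-1; (−1)^{0·-2·18}·(-1)^-2·(-1)^0 = +1.
v=11: a=11^1·(≡6), b=11^3·(≡1) mod 11; (6|11)=-1, (1|11)=+1; (−1)^{1·3·5}·(-1)^3·(+1)^1 = +1.
v=3: a=3^4·(≡2), b=3^14·(≡2) mod 3; (2|3)=-1, (2|3)=-1; (−1)^{4·14·1}·(-1)^14·(-1)^4 = +1.
Ram(143, -3233230) = {5, 7, 17, 19}; no ℚ_5-point on the conic.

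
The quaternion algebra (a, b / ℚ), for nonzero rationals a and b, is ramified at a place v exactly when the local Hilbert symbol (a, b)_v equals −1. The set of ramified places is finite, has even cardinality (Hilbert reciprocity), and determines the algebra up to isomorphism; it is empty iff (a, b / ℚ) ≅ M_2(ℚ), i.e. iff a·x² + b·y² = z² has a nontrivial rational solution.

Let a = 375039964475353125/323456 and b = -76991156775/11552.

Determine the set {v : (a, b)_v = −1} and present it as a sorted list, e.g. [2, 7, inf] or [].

(a, b) ≡ (26390, -2958) mod (ℚ^×)²; places V = {2, 3, 5, 7, 13, 17, 19, 23, 29, 37, ∞}.
(a,b)_7: α=-1, u≡4; β=0, v≡3 (mod 7); (4|7)=+1, (3|7)=-1; sign (−1)^0·+1^0·-1^-1 = -1.
(a,b)_23: α=2, u≡2; β=0, v≡8 (mod 23); (2|23)=+1, (8|23)=+1; sign (−1)^0·+1^0·+1^2 = +1.
(a,b)_5: α=5, u≡3; β=2, v≡2 (mod 5); (3|5)=-1, (2|5)=-1; sign (−1)^0·-1^2·-1^5 = -1.
(a,b)_2: α=-7, β=-5; u≡3, v≡1 (mod 8); ε(u)ε(v)=1·0, αω(v)=-7·0, βω(u)=-5·1; sum ≡ 1  ⇒  -1.
(a,b)_29: α=1, u≡2; β=1, v≡2 (mod 29); (2|29)=-1, (2|29)=-1; sign (−1)^0·-1^1·-1^1 = +1.
(a,b)_13: α=3, u≡11; β=2, v≡6 (mod 13); (11|13)=-1, (6|13)=-1; sign (−1)^0·-1^2·-1^3 = -1.
(a,b)_17: α=2, u≡7; β=1, v≡8 (mod 17); (7|17)=-1, (8|17)=+1; sign (−1)^0·-1^1·+1^2 = -1.
(a,b)_∞: sgn(26390)=+, sgn(-2958)=−, so +1.
(a,b)_3: α=2, u≡2; β=3, v≡1 (mod 3); (2|3)=-1, (1|3)=+1; sign (−1)^0·-1^3·+1^2 = -1.
(a,b)_19: α=-2, u≡13; β=-2, v≡16 (mod 19); (13|19)=-1, (16|19)=+1; sign (−1)^0·-1^-2·+1^-2 = +1.
(a,b)_37: α=2, u≡26; β=2, v≡31 (mod 37); (26|37)=+1, (31|37)=-1; sign (−1)^0·+1^2·-1^2 = +1.
|Ram(26390, -2958)| = 6, even; anisotropic at {2, 3, 5, 7, 13, 17}.

[2, 3, 5, 7, 13, 17]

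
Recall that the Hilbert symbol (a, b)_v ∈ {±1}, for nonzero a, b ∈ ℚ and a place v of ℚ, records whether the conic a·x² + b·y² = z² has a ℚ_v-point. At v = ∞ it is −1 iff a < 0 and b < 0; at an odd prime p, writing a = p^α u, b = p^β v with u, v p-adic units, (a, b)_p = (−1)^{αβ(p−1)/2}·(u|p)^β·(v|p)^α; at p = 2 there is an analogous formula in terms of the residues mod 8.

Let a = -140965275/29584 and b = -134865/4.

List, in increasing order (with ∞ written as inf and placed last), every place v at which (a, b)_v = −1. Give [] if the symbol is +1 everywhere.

[11, inf]

(a, b) ≡ (-10659, -185) mod (ℚ^×)²; places V = {2, 3, 5, 11, 17, 19, 23, 37, 43, ∞}.
(a,b)_2: α=-4, β=-2; u≡5, v≡7 (mod 8); ε(u)ε(v)=0·1, αω(v)=-4·0, βω(u)=-2·1; sum ≡ 0  ⇒  +1.
(a,b)_5: α=2, u≡1; β=1, v≡3 (mod 5); (1|5)=+1, (3|5)=-1; sign (−1)^0·+1^1·-1^2 = +1.
(a,b)_11: α=1, u≡6; β=0, v≡7 (mod 11); (6|11)=-1, (7|11)=-1; sign (−1)^0·-1^0·-1^1 = -1.
(a,b)_17: α=1, u≡8; β=0, v≡16 (mod 17); (8|17)=+1, (16|17)=+1; sign (−1)^0·+1^0·+1^1 = +1.
(a,b)_∞: sgn(-10659)=−, sgn(-185)=−, so -1.
(a,b)_19: α=1, u≡9; β=0, v≡4 (mod 19); (9|19)=+1, (4|19)=+1; sign (−1)^0·+1^0·+1^1 = +1.
(a,b)_3: α=1, u≡2; β=6, v≡1 (mod 3); (2|3)=-1, (1|3)=+1; sign (−1)^0·-1^6·+1^1 = +1.
(a,b)_43: α=-2, u≡29; β=0, v≡28 (mod 43); (29|43)=-1, (28|43)=-1; sign (−1)^0·-1^0·-1^-2 = +1.
(a,b)_37: α=0, u≡3; β=1, v≡23 (mod 37); (3|37)=+1, (23|37)=-1; sign (−1)^0·+1^1·-1^0 = +1.
(a,b)_23: α=2, u≡12; β=0, v≡19 (mod 23); (12|23)=+1, (19|23)=-1; sign (−1)^0·+1^0·-1^2 = +1.
Ram(-10659, -185) = {11, ∞}; no ℚ_11-point on the conic.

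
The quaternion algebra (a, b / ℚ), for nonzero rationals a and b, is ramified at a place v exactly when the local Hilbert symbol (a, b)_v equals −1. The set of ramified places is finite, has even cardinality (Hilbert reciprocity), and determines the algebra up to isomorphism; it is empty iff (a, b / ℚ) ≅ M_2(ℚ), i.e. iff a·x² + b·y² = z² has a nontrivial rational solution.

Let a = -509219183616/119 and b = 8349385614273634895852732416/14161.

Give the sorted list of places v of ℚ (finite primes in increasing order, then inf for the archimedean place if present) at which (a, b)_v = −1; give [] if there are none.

[2, 7, 11, 13]

(a, b) ≡ (-969969, 19) mod (ℚ^×)²; places V = {2, 3, 7, 11, 13, 17, 19, ∞}.
(a,b)_7: α=-1, u≡6; β=-2, v≡6 (mod 7); (6|7)=-1, (6|7)=-1; sign (−1)^0·-1^-2·-1^-1 = -1.
(a,b)_17: α=-1, u≡11; β=-2, v≡9 (mod 17); (11|17)=-1, (9|17)=+1; sign (−1)^0·-1^-2·+1^-1 = +1.
(a,b)_19: α=3, u≡14; β=9, v≡6 (mod 19); (14|19)=-1, (6|19)=+1; sign (−1)^1·-1^9·+1^3 = +1.
(a,b)_3: α=1, u≡2; β=0, v≡1 (mod 3); (2|3)=-1, (1|3)=+1; sign (−1)^0·-1^0·+1^1 = +1.
(a,b)_11: α=1, u≡6; β=2, v≡2 (mod 11); (6|11)=-1, (2|11)=-1; sign (−1)^0·-1^2·-1^1 = -1.
(a,b)_2: α=10, β=18; u≡7, v≡3 (mod 8); ε(u)ε(v)=1·1, αω(v)=10·1, βω(u)=18·0; sum ≡ 1  ⇒  -1.
(a,b)_13: α=3, u≡6; β=8, v≡8 (mod 13); (6|13)=-1, (8|13)=-1; sign (−1)^0·-1^8·-1^3 = -1.
(a,b)_∞: sgn(-969969)=−, sgn(19)=+, so +1.
Ram(-969969, 19) = {2, 7, 11, 13}; no ℚ_2-point on the conic.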